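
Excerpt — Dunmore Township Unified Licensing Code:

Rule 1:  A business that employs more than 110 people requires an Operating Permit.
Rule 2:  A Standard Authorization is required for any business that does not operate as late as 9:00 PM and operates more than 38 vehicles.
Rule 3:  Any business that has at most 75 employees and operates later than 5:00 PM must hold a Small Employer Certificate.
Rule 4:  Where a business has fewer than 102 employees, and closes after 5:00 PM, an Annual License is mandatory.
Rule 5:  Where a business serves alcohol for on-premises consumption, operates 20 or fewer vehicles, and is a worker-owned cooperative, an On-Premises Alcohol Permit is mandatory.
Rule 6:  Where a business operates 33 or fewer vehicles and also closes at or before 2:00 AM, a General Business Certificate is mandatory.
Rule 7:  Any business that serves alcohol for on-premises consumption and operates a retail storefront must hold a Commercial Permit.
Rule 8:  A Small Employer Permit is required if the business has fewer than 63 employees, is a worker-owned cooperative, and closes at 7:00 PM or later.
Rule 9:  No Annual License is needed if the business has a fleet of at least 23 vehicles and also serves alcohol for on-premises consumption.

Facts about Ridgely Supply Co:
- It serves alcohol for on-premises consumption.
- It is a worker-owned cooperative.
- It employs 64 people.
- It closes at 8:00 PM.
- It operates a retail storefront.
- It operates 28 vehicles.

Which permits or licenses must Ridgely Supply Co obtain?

Rule 1: employees 64 ≤ 110 → Operating Permit not required.
Rule 2: closes 8:00 PM, at/before 9:00 PM; vehicles 28 ≤ 38 → Standard Authorization not required.
Rule 3: employees 64 ≤ 75; closes 8:00 PM, after 5:00 PM → Small Employer Certificate required.
Rule 4: employees 64 < 102; closes 8:00 PM, after 5:00 PM → Annual License required.
Rule 5: serves alcohol for on-premises consumption; vehicles 28 > 20; is a worker-owned cooperative → On-Premises Alcohol Permit not required.
Rule 6: vehicles 28 ≤ 33; closes 8:00 PM, at/before 2:00 AM → General Business Certificate required.
Rule 7: serves alcohol for on-premises consumption; operates a retail storefront → Commercial Permit required.
Rule 8: employees 64 ≥ 63; is a worker-owned cooperative; closes 8:00 PM, after 7:00 PM → Small Employer Permit not required.
Rule 9: vehicles 28 ≥ 23; serves alcohol for on-premises consumption → exempt from Annual License.

Commercial Permit, General Business Certificate, Small Employer Certificate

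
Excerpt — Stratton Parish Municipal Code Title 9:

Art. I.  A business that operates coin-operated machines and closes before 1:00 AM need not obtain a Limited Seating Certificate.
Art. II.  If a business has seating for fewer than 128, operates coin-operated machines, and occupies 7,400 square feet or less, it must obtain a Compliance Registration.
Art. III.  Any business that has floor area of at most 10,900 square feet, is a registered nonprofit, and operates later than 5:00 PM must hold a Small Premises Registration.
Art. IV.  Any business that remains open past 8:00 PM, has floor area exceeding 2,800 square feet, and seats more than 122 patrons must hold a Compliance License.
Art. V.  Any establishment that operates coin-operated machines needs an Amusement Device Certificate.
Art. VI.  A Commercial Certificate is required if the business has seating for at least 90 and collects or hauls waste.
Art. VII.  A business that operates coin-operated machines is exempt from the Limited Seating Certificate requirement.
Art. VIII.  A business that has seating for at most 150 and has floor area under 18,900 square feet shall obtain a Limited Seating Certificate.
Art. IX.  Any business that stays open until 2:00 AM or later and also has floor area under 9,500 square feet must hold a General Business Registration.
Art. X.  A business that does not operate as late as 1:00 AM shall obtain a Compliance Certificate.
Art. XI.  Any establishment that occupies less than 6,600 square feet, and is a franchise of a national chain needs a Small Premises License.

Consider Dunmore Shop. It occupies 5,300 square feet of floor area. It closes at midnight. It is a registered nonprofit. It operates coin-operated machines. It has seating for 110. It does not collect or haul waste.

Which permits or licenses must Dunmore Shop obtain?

Art. I. operates coin-operated machines; closes midnight, at/before 1:00 AM → exempt from Limited Seating Certificate.
Art. II. seating 110 < 128; operates coin-operated machines; floor area 5,300 square feet ≤ 7,400 square feet → Compliance Registration required.
Art. III. floor area 5,300 square feet ≤ 10,900 square feet; is a registered nonprofit; closes midnight, after 5:00 PM → Small Premises Registration required.
Art. IV. closes midnight, after 8:00 PM; floor area 5,300 square feet > 2,800 square feet; seating 110 ≤ 122 → Compliance License not required.
Art. V. operates coin-operated machines → Amusement Device Certificate required.
Art. VI. seating 110 ≥ 90; does not collect or haul waste → Commercial Certificate not required.
Art. VII. operates coin-operated machines → exempt from Limited Seating Certificate.
Art. VIII. seating 110 ≤ 150; floor area 5,300 square feet < 18,900 square feet → Limited Seating Certificate required.
Art. IX. closes midnight, at/before 2:00 AM; floor area 5,300 square feet < 9,500 square feet → General Business Registration not required.
Art. X. closes midnight, at/before 1:00 AM → Compliance Certificate required.
Art. XI. floor area 5,300 square feet < 6,600 square feet; is a registered nonprofit (not: is a franchise of a national chain) → Small Premises License not required.

Amusement Device Certificate, Compliance Certificate, Compliance Registration, Small Premises Registration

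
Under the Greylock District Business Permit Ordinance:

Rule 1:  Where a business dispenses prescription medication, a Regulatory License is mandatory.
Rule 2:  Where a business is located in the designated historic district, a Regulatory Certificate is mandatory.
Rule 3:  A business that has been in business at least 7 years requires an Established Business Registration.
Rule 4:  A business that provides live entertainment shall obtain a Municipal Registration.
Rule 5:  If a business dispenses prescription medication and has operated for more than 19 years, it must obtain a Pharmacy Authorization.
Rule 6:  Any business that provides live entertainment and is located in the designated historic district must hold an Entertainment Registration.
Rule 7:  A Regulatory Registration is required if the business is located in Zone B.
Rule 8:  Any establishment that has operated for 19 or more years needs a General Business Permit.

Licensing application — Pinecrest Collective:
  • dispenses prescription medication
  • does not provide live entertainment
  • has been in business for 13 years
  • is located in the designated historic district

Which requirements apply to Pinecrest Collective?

Established Business Registration, Regulatory Certificate, Regulatory License

Rule 1: dispenses prescription medication → Regulatory License required.
Rule 2: is located in the designated historic district → Regulatory Certificate required.
Rule 3: years in business 13 ≥ 7 → Established Business Registration required.
Rule 4: does not provide live entertainment → Municipal Registration not required.
Rule 5: dispenses prescription medication; years in business 13 ≤ 19 → Pharmacy Authorization not required.
Rule 6: does not provide live entertainment; is located in the designated historic district → Entertainment Registration not required.
Rule 7: is located in the designated historic district (not: is located in Zone B) → Regulatory Registration not required.
Rule 8: years in business 13 < 19 → General Business Permit not required.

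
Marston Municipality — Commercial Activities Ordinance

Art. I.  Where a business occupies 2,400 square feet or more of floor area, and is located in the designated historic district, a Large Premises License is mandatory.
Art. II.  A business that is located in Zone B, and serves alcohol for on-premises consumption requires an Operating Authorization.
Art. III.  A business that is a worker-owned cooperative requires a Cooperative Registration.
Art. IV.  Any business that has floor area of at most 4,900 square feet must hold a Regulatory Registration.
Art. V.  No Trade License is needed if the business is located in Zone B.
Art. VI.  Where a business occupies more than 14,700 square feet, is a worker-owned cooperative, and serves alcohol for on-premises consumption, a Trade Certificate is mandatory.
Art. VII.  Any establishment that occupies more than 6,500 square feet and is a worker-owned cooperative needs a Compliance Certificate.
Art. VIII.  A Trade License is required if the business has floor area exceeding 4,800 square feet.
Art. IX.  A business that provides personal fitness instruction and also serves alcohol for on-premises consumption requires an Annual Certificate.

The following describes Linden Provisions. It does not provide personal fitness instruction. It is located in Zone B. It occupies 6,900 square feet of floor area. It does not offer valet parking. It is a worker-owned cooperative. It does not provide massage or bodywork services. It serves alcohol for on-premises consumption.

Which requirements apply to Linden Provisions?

Compliance Certificate, Cooperative Registration, Operating Authorization

Art. I. floor area 6,900 square feet ≥ 2,400 square feet; is located in Zone B (not: is located in the designated historic district) → Large Premises License not required.
Art. II. is located in Zone B; serves alcohol for on-premises consumption → Operating Authorization required.
Art. III. is a worker-owned cooperative → Cooperative Registration required.
Art. IV. floor area 6,900 square feet > 4,900 square feet → Regulatory Registration not required.
Art. V. is located in Zone B → exempt from Trade License.
Art. VI. floor area 6,900 square feet ≤ 14,700 square feet; is a worker-owned cooperative; serves alcohol for on-premises consumption → Trade Certificate not required.
Art. VII. floor area 6,900 square feet > 6,500 square feet; is a worker-owned cooperative → Compliance Certificate required.
Art. VIII. floor area 6,900 square feet > 4,800 square feet → Trade License required.
Art. IX. does not provide personal fitness instruction; serves alcohol for on-premises consumption → Annual Certificate not required.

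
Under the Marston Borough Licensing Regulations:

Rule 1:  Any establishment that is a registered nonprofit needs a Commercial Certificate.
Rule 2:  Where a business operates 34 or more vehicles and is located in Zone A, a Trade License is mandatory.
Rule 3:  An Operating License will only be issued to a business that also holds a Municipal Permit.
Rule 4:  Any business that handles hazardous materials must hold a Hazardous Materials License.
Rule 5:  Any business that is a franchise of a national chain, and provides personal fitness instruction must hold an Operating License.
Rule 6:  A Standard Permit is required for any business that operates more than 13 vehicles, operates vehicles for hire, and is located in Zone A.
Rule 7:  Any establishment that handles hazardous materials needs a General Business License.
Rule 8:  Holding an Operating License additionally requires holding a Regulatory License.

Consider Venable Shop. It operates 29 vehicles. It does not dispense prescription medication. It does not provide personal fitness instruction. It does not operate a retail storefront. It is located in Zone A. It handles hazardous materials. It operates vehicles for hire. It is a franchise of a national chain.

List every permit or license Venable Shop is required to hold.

General Business License, Hazardous Materials License, Standard Permit

Rule 1: is a franchise of a national chain (not: is a registered nonprofit) → Commercial Certificate not required.
Rule 2: vehicles 29 < 34; is located in Zone A → Trade License not required.
Rule 3: Operating License is not required → no effect.
Rule 4: handles hazardous materials → Hazardous Materials License required.
Rule 5: is a franchise of a national chain; does not provide personal fitness instruction → Operating License not required.
Rule 6: vehicles 29 > 13; operates vehicles for hire; is located in Zone A → Standard Permit required.
Rule 7: handles hazardous materials → General Business License required.
Rule 8: Operating License is not required → no effect.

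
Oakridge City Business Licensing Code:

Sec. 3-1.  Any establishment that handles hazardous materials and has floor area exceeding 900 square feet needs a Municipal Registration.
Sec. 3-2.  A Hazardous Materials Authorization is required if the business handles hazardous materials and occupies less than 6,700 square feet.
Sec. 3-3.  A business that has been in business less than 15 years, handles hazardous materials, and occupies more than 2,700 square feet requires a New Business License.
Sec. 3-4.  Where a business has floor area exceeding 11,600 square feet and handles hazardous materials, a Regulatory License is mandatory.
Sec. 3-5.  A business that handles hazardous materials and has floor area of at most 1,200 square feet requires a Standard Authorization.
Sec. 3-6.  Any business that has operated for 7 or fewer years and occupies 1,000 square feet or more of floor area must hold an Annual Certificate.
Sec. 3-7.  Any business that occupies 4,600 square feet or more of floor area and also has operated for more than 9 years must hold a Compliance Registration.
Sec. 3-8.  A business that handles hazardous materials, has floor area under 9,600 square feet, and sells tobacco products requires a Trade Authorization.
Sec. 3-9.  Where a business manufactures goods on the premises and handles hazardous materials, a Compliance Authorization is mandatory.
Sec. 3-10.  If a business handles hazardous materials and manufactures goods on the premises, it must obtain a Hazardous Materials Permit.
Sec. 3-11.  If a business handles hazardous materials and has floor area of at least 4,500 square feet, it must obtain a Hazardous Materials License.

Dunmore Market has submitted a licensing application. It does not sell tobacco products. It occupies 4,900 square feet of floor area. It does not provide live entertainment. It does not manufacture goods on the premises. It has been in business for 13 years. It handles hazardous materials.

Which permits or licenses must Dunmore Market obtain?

Sec. 3-1. handles hazardous materials; floor area 4,900 square feet > 900 square feet → Municipal Registration required.
Sec. 3-2. handles hazardous materials; floor area 4,900 square feet < 6,700 square feet → Hazardous Materials Authorization required.
Sec. 3-3. years in business 13 < 15; handles hazardous materials; floor area 4,900 square feet > 2,700 square feet → New Business License required.
Sec. 3-4. floor area 4,900 square feet ≤ 11,600 square feet; handles hazardous materials → Regulatory License not required.
Sec. 3-5. handles hazardous materials; floor area 4,900 square feet > 1,200 square feet → Standard Authorization not required.
Sec. 3-6. years in business 13 > 7; floor area 4,900 square feet ≥ 1,000 square feet → Annual Certificate not required.
Sec. 3-7. floor area 4,900 square feet ≥ 4,600 square feet; years in business 13 > 9 → Compliance Registration required.
Sec. 3-8. handles hazardous materials; floor area 4,900 square feet < 9,600 square feet; does not sell tobacco products → Trade Authorization not required.
Sec. 3-9. does not manufacture goods on the premises; handles hazardous materials → Compliance Authorization not required.
Sec. 3-10. handles hazardous materials; does not manufacture goods on the premises → Hazardous Materials Permit not required.
Sec. 3-11. handles hazardous materials; floor area 4,900 square feet ≥ 4,500 square feet → Hazardous Materials License required.

Compliance Registration, Hazardous Materials Authorization, Hazardous Materials License, Municipal Registration, New Business License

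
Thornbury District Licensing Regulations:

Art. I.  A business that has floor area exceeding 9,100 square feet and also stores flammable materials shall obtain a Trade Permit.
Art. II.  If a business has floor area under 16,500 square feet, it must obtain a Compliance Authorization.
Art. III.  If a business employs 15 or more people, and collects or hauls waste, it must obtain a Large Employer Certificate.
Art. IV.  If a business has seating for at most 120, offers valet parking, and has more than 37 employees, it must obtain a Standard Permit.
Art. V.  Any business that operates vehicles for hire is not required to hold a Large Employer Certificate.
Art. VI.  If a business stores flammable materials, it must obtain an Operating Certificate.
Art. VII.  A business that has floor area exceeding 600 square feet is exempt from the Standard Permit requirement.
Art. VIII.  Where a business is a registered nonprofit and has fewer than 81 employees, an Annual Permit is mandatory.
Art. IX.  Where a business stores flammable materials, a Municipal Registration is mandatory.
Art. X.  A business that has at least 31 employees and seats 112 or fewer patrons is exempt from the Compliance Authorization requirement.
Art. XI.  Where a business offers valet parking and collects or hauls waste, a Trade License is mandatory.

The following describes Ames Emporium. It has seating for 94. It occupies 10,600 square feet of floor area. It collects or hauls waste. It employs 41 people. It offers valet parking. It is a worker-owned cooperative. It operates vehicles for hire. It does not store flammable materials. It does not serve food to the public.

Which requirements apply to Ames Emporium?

Trade License

Art. I. floor area 10,600 square feet > 9,100 square feet; does not store flammable materials → Trade Permit not required.
Art. II. floor area 10,600 square feet < 16,500 square feet → Compliance Authorization required.
Art. III. employees 41 ≥ 15; collects or hauls waste → Large Employer Certificate required.
Art. IV. seating 94 ≤ 120; offers valet parking; employees 41 > 37 → Standard Permit required.
Art. V. operates vehicles for hire → exempt from Large Employer Certificate.
Art. VI. does not store flammable materials → Operating Certificate not required.
Art. VII. floor area 10,600 square feet > 600 square feet → exempt from Standard Permit.
Art. VIII. is a worker-owned cooperative (not: is a registered nonprofit); employees 41 < 81 → Annual Permit not required.
Art. IX. does not store flammable materials → Municipal Registration not required.
Art. X. employees 41 ≥ 31; seating 94 ≤ 112 → exempt from Compliance Authorization.
Art. XI. offers valet parking; collects or hauls waste → Trade License required.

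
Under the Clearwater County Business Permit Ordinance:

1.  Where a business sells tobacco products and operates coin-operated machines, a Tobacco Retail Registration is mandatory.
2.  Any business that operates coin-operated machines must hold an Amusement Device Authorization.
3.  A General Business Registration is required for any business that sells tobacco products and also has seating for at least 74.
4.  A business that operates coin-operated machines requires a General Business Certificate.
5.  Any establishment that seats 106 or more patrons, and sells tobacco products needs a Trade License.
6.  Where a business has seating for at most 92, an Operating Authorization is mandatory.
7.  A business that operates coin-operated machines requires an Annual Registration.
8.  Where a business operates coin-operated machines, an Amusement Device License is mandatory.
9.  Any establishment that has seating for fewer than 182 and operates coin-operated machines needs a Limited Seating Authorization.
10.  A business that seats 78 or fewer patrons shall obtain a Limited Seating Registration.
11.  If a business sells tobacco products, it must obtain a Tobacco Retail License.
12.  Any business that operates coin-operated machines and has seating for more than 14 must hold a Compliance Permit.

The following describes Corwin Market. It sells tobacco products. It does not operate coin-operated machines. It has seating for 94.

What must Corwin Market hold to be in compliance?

1. sells tobacco products; does not operate coin-operated machines → Tobacco Retail Registration not required.
2. does not operate coin-operated machines → Amusement Device Authorization not required.
3. sells tobacco products; seating 94 ≥ 74 → General Business Registration required.
4. does not operate coin-operated machines → General Business Certificate not required.
5. seating 94 < 106; sells tobacco products → Trade License not required.
6. seating 94 > 92 → Operating Authorization not required.
7. does not operate coin-operated machines → Annual Registration not required.
8. does not operate coin-operated machines → Amusement Device License not required.
9. seating 94 < 182; does not operate coin-operated machines → Limited Seating Authorization not required.
10. seating 94 > 78 → Limited Seating Registration not required.
11. sells tobacco products → Tobacco Retail License required.
12. does not operate coin-operated machines; seating 94 > 14 → Compliance Permit not required.

General Business Registration, Tobacco Retail License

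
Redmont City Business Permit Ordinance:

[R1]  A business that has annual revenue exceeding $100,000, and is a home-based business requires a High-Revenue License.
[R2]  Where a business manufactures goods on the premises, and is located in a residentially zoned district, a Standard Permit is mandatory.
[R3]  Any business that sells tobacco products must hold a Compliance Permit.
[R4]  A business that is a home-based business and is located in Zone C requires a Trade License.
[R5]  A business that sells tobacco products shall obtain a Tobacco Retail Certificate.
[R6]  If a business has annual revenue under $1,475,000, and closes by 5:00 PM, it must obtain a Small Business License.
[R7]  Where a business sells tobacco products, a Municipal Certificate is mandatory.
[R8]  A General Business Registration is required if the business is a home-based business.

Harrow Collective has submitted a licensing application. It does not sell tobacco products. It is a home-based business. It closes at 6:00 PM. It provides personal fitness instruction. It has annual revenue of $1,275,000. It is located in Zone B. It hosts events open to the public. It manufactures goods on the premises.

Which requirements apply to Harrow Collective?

[R1] revenue $1,275,000 > $100,000; is a home-based business → High-Revenue License required.
[R2] manufactures goods on the premises; is located in Zone B (not: is located in a residentially zoned district) → Standard Permit not required.
[R3] does not sell tobacco products → Compliance Permit not required.
[R4] is a home-based business; is located in Zone B (not: is located in Zone C) → Trade License not required.
[R5] does not sell tobacco products → Tobacco Retail Certificate not required.
[R6] revenue $1,275,000 < $1,475,000; closes 6:00 PM, after 5:00 PM → Small Business License not required.
[R7] does not sell tobacco products → Municipal Certificate not required.
[R8] is a home-based business → General Business Registration required.

General Business Registration, High-Revenue License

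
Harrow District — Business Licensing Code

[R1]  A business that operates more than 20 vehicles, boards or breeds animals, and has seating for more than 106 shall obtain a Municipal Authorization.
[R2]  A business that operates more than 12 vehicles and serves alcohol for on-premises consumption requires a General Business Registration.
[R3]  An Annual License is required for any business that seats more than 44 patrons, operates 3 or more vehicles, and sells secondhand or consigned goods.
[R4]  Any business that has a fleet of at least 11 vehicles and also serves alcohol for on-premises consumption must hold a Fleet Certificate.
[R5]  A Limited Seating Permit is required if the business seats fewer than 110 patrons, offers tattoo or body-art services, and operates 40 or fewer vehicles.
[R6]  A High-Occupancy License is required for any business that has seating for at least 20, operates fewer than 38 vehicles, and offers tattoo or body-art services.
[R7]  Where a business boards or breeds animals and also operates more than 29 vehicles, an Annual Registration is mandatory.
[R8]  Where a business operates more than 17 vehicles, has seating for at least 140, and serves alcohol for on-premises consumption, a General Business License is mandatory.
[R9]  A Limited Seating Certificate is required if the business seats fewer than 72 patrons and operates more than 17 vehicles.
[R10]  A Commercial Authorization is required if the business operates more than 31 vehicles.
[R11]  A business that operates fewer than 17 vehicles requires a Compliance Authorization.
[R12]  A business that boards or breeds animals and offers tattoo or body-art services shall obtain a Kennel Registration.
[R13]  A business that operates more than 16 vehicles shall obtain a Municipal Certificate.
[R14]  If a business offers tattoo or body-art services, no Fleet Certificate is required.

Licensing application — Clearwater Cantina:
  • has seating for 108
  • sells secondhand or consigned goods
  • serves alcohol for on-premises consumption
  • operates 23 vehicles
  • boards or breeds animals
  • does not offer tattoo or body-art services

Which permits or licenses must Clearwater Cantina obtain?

Annual License, Fleet Certificate, General Business Registration, Municipal Authorization, Municipal Certificate

[R1] vehicles 23 > 20; boards or breeds animals; seating 108 > 106 → Municipal Authorization required.
[R2] vehicles 23 > 12; serves alcohol for on-premises consumption → General Business Registration required.
[R3] seating 108 > 44; vehicles 23 ≥ 3; sells secondhand or consigned goods → Annual License required.
[R4] vehicles 23 ≥ 11; serves alcohol for on-premises consumption → Fleet Certificate required.
[R5] seating 108 < 110; does not offer tattoo or body-art services; vehicles 23 ≤ 40 → Limited Seating Permit not required.
[R6] seating 108 ≥ 20; vehicles 23 < 38; does not offer tattoo or body-art services → High-Occupancy License not required.
[R7] boards or breeds animals; vehicles 23 ≤ 29 → Annual Registration not required.
[R8] vehicles 23 > 17; seating 108 < 140; serves alcohol for on-premises consumption → General Business License not required.
[R9] seating 108 ≥ 72; vehicles 23 > 17 → Limited Seating Certificate not required.
[R10] vehicles 23 ≤ 31 → Commercial Authorization not required.
[R11] vehicles 23 ≥ 17 → Compliance Authorization not required.
[R12] boards or breeds animals; does not offer tattoo or body-art services → Kennel Registration not required.
[R13] vehicles 23 > 16 → Municipal Certificate required.
[R14] does not offer tattoo or body-art services → Fleet Certificate exemption does not apply.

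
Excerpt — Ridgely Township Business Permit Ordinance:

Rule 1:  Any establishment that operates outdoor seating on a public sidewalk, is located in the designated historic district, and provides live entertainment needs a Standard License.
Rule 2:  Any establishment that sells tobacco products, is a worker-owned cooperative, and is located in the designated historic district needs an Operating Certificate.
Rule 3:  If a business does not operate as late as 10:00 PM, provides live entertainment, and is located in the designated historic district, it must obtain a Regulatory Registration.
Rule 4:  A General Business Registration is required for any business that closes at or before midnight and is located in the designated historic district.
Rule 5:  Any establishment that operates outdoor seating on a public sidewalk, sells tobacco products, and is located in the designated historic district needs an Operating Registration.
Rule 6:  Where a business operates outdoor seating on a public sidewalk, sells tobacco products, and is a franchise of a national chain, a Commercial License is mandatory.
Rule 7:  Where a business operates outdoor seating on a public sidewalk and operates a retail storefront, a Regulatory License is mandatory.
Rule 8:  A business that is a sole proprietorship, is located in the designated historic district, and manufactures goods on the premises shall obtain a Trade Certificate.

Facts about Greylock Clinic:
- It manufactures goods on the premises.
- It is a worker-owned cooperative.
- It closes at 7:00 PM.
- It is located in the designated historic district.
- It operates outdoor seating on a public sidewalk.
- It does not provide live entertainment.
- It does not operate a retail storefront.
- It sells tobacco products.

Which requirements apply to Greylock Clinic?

Rule 1: operates outdoor seating on a public sidewalk; is located in the designated historic district; does not provide live entertainment → Standard License not required.
Rule 2: sells tobacco products; is a worker-owned cooperative; is located in the designated historic district → Operating Certificate required.
Rule 3: closes 7:00 PM, at/before 10:00 PM; does not provide live entertainment; is located in the designated historic district → Regulatory Registration not required.
Rule 4: closes 7:00 PM, at/before midnight; is located in the designated historic district → General Business Registration required.
Rule 5: operates outdoor seating on a public sidewalk; sells tobacco products; is located in the designated historic district → Operating Registration required.
Rule 6: operates outdoor seating on a public sidewalk; sells tobacco products; is a worker-owned cooperative (not: is a franchise of a national chain) → Commercial License not required.
Rule 7: operates outdoor seating on a public sidewalk; does not operate a retail storefront → Regulatory License not required.
Rule 8: is a worker-owned cooperative (not: is a sole proprietorship); is located in the designated historic district; manufactures goods on the premises → Trade Certificate not required.

General Business Registration, Operating Certificate, Operating Registration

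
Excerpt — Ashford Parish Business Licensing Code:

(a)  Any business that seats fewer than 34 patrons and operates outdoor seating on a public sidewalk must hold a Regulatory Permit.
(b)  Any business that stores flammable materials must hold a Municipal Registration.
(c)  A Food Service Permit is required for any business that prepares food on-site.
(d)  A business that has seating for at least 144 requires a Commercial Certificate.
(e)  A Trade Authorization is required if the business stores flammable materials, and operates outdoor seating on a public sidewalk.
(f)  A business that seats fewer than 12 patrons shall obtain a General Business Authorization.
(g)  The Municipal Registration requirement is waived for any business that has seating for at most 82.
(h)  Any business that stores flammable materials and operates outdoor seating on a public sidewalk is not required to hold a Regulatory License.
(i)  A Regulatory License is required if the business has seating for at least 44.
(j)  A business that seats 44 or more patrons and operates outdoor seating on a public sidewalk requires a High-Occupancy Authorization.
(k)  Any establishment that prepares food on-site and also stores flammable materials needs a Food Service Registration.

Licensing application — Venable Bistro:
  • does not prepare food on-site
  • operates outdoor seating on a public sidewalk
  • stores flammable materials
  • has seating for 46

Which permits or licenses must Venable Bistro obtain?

High-Occupancy Authorization, Trade Authorization

(a) seating 46 ≥ 34; operates outdoor seating on a public sidewalk → Regulatory Permit not required.
(b) stores flammable materials → Municipal Registration required.
(c) does not prepare food on-site → Food Service Permit not required.
(d) seating 46 < 144 → Commercial Certificate not required.
(e) stores flammable materials; operates outdoor seating on a public sidewalk → Trade Authorization required.
(f) seating 46 ≥ 12 → General Business Authorization not required.
(g) seating 46 ≤ 82 → exempt from Municipal Registration.
(h) stores flammable materials; operates outdoor seating on a public sidewalk → exempt from Regulatory License.
(i) seating 46 ≥ 44 → Regulatory License required.
(j) seating 46 ≥ 44; operates outdoor seating on a public sidewalk → High-Occupancy Authorization required.
(k) does not prepare food on-site; stores flammable materials → Food Service Registration not required.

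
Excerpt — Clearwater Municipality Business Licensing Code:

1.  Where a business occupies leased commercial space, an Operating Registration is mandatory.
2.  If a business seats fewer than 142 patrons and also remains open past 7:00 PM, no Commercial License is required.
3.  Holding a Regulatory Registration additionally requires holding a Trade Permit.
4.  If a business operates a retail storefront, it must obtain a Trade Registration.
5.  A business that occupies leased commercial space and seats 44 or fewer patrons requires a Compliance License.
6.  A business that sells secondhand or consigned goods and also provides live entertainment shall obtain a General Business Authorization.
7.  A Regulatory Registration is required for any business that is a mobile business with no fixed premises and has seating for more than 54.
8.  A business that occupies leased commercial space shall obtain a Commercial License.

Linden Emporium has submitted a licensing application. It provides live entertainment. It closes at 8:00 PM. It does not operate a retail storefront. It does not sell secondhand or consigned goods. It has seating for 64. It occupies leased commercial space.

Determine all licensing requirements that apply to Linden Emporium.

Operating Registration

1. occupies leased commercial space → Operating Registration required.
2. seating 64 < 142; closes 8:00 PM, after 7:00 PM → exempt from Commercial License.
3. Regulatory Registration is not required → no effect.
4. does not operate a retail storefront → Trade Registration not required.
5. occupies leased commercial space; seating 64 > 44 → Compliance License not required.
6. does not sell secondhand or consigned goods; provides live entertainment → General Business Authorization not required.
7. occupies leased commercial space (not: is a mobile business with no fixed premises); seating 64 > 54 → Regulatory Registration not required.
8. occupies leased commercial space → Commercial License required.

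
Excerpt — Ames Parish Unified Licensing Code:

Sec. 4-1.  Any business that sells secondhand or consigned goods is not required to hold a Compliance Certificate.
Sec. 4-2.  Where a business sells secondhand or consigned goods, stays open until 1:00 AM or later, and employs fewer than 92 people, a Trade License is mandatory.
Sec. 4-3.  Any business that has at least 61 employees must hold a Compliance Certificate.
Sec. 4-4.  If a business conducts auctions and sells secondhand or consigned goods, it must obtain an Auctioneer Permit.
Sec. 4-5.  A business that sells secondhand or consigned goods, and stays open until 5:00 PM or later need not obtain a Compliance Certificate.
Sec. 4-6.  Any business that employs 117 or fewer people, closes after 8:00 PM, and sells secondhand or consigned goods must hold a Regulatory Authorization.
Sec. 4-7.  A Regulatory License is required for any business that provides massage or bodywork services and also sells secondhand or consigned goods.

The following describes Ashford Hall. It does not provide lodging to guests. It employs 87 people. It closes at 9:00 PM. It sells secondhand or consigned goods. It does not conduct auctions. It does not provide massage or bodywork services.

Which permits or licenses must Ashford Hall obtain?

Regulatory Authorization

Sec. 4-1. sells secondhand or consigned goods → exempt from Compliance Certificate.
Sec. 4-2. sells secondhand or consigned goods; closes 9:00 PM, at/before 1:00 AM; employees 87 < 92 → Trade License not required.
Sec. 4-3. employees 87 ≥ 61 → Compliance Certificate required.
Sec. 4-4. does not conduct auctions; sells secondhand or consigned goods → Auctioneer Permit not required.
Sec. 4-5. sells secondhand or consigned goods; closes 9:00 PM, after 5:00 PM → exempt from Compliance Certificate.
Sec. 4-6. employees 87 ≤ 117; closes 9:00 PM, after 8:00 PM; sells secondhand or consigned goods → Regulatory Authorization required.
Sec. 4-7. does not provide massage or bodywork services; sells secondhand or consigned goods → Regulatory License not required.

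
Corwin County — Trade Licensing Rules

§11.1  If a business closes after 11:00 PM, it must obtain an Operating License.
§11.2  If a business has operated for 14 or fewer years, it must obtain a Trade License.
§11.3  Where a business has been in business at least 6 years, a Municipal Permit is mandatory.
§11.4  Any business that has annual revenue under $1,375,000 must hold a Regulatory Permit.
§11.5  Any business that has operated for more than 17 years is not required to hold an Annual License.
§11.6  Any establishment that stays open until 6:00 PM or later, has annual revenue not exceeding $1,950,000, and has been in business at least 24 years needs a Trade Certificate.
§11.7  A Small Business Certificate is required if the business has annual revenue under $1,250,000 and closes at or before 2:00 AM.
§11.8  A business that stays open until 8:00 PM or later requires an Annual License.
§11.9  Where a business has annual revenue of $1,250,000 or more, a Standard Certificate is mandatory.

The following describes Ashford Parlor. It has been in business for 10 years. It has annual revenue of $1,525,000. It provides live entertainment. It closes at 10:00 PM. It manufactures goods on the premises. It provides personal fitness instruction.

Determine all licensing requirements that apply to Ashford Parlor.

Annual License, Municipal Permit, Standard Certificate, Trade License

§11.1 closes 10:00 PM, at/before 11:00 PM → Operating License not required.
§11.2 years in business 10 ≤ 14 → Trade License required.
§11.3 years in business 10 ≥ 6 → Municipal Permit required.
§11.4 revenue $1,525,000 ≥ $1,375,000 → Regulatory Permit not required.
§11.5 years in business 10 ≤ 17 → Annual License exemption does not apply.
§11.6 closes 10:00 PM, after 6:00 PM; revenue $1,525,000 ≤ $1,950,000; years in business 10 < 24 → Trade Certificate not required.
§11.7 revenue $1,525,000 ≥ $1,250,000; closes 10:00 PM, at/before 2:00 AM → Small Business Certificate not required.
§11.8 closes 10:00 PM, after 8:00 PM → Annual License required.
§11.9 revenue $1,525,000 ≥ $1,250,000 → Standard Certificate required.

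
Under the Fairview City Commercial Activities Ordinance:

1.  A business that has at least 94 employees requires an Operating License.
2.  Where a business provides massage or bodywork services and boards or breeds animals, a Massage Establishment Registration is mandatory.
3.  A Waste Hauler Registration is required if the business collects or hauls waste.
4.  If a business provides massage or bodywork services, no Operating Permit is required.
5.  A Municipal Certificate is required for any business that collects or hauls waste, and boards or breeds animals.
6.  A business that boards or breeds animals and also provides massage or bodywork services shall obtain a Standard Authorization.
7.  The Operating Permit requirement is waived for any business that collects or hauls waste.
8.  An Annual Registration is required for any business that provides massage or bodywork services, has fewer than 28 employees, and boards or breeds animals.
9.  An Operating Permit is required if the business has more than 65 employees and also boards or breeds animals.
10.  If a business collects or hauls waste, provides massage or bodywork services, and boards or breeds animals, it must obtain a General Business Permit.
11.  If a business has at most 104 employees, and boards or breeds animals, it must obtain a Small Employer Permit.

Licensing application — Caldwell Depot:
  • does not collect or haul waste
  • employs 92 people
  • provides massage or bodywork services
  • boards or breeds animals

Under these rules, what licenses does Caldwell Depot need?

Massage Establishment Registration, Small Employer Permit, Standard Authorization

1. employees 92 < 94 → Operating License not required.
2. provides massage or bodywork services; boards or breeds animals → Massage Establishment Registration required.
3. does not collect or haul waste → Waste Hauler Registration not required.
4. provides massage or bodywork services → exempt from Operating Permit.
5. does not collect or haul waste; boards or breeds animals → Municipal Certificate not required.
6. boards or breeds animals; provides massage or bodywork services → Standard Authorization required.
7. does not collect or haul waste → Operating Permit exemption does not apply.
8. provides massage or bodywork services; employees 92 ≥ 28; boards or breeds animals → Annual Registration not required.
9. employees 92 > 65; boards or breeds animals → Operating Permit required.
10. does not collect or haul waste; provides massage or bodywork services; boards or breeds animals → General Business Permit not required.
11. employees 92 ≤ 104; boards or breeds animals → Small Employer Permit required.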